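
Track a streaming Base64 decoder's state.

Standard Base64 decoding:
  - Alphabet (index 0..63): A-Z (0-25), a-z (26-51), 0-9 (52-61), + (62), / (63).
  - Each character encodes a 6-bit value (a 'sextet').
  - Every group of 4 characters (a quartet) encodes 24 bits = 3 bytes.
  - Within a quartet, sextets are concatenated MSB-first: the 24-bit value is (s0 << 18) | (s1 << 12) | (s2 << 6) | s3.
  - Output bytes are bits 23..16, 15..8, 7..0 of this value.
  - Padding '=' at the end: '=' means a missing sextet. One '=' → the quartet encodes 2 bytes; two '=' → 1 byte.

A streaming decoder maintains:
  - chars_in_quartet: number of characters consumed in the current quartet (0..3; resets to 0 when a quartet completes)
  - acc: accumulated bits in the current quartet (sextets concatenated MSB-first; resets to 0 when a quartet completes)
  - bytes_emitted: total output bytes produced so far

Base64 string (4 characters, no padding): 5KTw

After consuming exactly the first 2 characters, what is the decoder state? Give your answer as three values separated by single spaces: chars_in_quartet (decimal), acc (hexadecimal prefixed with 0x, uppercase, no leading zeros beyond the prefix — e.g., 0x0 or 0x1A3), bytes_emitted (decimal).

After char 0 ('5'=57): chars_in_quartet=1 acc=0x39 bytes_emitted=0
After char 1 ('K'=10): chars_in_quartet=2 acc=0xE4A bytes_emitted=0

Answer: 2 0xE4A 0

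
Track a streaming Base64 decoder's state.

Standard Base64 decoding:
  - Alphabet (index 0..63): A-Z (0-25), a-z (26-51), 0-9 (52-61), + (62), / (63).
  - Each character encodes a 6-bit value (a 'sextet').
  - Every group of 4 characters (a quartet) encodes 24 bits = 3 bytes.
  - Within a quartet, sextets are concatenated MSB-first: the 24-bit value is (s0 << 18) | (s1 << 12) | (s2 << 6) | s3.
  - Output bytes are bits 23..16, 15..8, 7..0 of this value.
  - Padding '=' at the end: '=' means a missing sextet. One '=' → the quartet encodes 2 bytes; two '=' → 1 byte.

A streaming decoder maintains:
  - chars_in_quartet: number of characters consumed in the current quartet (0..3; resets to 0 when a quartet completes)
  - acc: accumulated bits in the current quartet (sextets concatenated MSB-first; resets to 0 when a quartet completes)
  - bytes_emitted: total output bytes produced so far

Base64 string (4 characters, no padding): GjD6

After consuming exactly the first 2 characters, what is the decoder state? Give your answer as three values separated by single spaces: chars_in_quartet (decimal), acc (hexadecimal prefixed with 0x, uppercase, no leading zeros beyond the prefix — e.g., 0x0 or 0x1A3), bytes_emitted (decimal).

After char 0 ('G'=6): chars_in_quartet=1 acc=0x6 bytes_emitted=0
After char 1 ('j'=35): chars_in_quartet=2 acc=0x1A3 bytes_emitted=0

Answer: 2 0x1A3 0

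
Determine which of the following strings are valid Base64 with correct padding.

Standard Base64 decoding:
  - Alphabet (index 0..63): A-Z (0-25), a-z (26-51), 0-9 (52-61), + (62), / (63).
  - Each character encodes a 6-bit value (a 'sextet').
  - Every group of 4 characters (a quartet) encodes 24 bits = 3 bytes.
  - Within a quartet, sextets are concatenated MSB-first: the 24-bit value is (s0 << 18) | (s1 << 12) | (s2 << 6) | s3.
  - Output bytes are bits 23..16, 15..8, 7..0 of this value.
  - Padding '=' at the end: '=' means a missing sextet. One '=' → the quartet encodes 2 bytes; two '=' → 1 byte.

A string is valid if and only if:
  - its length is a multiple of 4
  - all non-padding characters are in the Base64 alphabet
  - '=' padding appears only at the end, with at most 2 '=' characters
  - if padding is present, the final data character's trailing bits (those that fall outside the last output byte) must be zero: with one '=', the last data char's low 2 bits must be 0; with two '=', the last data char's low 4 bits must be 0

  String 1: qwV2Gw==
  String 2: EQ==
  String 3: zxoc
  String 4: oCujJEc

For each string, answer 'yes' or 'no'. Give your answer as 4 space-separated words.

String 1: 'qwV2Gw==' → valid
String 2: 'EQ==' → valid
String 3: 'zxoc' → valid
String 4: 'oCujJEc' → invalid (len=7 not mult of 4)

Answer: yes yes yes no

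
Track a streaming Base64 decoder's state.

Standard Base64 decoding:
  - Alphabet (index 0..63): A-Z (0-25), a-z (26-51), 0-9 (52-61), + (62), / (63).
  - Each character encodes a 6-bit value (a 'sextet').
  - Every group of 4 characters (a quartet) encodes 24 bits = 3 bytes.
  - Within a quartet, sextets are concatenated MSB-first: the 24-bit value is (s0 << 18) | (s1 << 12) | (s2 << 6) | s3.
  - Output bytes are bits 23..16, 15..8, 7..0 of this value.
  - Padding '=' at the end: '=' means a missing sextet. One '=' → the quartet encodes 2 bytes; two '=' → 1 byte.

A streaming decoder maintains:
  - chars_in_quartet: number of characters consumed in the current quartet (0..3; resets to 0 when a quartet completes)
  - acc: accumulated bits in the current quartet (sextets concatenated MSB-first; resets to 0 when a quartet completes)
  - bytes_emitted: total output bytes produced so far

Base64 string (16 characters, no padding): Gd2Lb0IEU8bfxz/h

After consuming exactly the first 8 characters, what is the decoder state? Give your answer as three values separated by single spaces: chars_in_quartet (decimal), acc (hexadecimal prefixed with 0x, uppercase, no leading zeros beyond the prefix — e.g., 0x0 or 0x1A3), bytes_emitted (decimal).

After char 0 ('G'=6): chars_in_quartet=1 acc=0x6 bytes_emitted=0
After char 1 ('d'=29): chars_in_quartet=2 acc=0x19D bytes_emitted=0
After char 2 ('2'=54): chars_in_quartet=3 acc=0x6776 bytes_emitted=0
After char 3 ('L'=11): chars_in_quartet=4 acc=0x19DD8B -> emit 19 DD 8B, reset; bytes_emitted=3
After char 4 ('b'=27): chars_in_quartet=1 acc=0x1B bytes_emitted=3
After char 5 ('0'=52): chars_in_quartet=2 acc=0x6F4 bytes_emitted=3
After char 6 ('I'=8): chars_in_quartet=3 acc=0x1BD08 bytes_emitted=3
After char 7 ('E'=4): chars_in_quartet=4 acc=0x6F4204 -> emit 6F 42 04, reset; bytes_emitted=6

Answer: 0 0x0 6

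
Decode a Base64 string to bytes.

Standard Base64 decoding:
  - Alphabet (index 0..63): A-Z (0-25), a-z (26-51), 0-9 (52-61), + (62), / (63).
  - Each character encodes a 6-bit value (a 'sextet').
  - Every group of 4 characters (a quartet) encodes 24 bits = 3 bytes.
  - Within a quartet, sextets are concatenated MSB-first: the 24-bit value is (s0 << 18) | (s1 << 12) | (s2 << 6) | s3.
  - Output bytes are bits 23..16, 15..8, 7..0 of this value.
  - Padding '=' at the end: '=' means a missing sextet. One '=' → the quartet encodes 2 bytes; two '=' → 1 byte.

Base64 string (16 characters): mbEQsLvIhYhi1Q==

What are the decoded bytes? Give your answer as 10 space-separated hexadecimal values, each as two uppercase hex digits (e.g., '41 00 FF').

Answer: 99 B1 10 B0 BB C8 85 88 62 D5

Derivation:
After char 0 ('m'=38): chars_in_quartet=1 acc=0x26 bytes_emitted=0
After char 1 ('b'=27): chars_in_quartet=2 acc=0x99B bytes_emitted=0
After char 2 ('E'=4): chars_in_quartet=3 acc=0x266C4 bytes_emitted=0
After char 3 ('Q'=16): chars_in_quartet=4 acc=0x99B110 -> emit 99 B1 10, reset; bytes_emitted=3
After char 4 ('s'=44): chars_in_quartet=1 acc=0x2C bytes_emitted=3
After char 5 ('L'=11): chars_in_quartet=2 acc=0xB0B bytes_emitted=3
After char 6 ('v'=47): chars_in_quartet=3 acc=0x2C2EF bytes_emitted=3
After char 7 ('I'=8): chars_in_quartet=4 acc=0xB0BBC8 -> emit B0 BB C8, reset; bytes_emitted=6
After char 8 ('h'=33): chars_in_quartet=1 acc=0x21 bytes_emitted=6
After char 9 ('Y'=24): chars_in_quartet=2 acc=0x858 bytes_emitted=6
After char 10 ('h'=33): chars_in_quartet=3 acc=0x21621 bytes_emitted=6
After char 11 ('i'=34): chars_in_quartet=4 acc=0x858862 -> emit 85 88 62, reset; bytes_emitted=9
After char 12 ('1'=53): chars_in_quartet=1 acc=0x35 bytes_emitted=9
After char 13 ('Q'=16): chars_in_quartet=2 acc=0xD50 bytes_emitted=9
Padding '==': partial quartet acc=0xD50 -> emit D5; bytes_emitted=10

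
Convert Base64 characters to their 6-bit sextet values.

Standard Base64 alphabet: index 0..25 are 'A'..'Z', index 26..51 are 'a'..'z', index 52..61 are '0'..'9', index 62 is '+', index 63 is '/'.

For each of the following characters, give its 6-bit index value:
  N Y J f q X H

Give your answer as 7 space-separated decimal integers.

Answer: 13 24 9 31 42 23 7

Derivation:
'N': A..Z range, ord('N') − ord('A') = 13
'Y': A..Z range, ord('Y') − ord('A') = 24
'J': A..Z range, ord('J') − ord('A') = 9
'f': a..z range, 26 + ord('f') − ord('a') = 31
'q': a..z range, 26 + ord('q') − ord('a') = 42
'X': A..Z range, ord('X') − ord('A') = 23
'H': A..Z range, ord('H') − ord('A') = 7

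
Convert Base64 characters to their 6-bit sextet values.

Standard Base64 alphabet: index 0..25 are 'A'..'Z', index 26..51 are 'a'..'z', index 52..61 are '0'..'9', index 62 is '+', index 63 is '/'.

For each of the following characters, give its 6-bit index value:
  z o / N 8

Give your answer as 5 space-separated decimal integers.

'z': a..z range, 26 + ord('z') − ord('a') = 51
'o': a..z range, 26 + ord('o') − ord('a') = 40
'/': index 63
'N': A..Z range, ord('N') − ord('A') = 13
'8': 0..9 range, 52 + ord('8') − ord('0') = 60

Answer: 51 40 63 13 60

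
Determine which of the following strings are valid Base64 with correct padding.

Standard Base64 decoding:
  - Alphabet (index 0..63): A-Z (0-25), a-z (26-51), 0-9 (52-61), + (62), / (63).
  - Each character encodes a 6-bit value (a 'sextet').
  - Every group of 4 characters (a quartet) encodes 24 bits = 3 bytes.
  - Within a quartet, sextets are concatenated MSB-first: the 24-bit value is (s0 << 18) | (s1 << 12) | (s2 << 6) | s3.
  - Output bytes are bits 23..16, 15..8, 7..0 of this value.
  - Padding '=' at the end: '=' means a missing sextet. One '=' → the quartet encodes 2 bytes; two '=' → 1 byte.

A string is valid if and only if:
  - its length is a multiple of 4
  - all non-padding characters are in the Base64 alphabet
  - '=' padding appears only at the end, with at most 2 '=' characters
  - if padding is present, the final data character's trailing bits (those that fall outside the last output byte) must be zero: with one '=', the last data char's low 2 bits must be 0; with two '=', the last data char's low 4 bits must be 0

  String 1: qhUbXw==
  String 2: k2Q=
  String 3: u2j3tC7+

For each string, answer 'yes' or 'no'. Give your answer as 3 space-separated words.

Answer: yes yes yes

Derivation:
String 1: 'qhUbXw==' → valid
String 2: 'k2Q=' → valid
String 3: 'u2j3tC7+' → valid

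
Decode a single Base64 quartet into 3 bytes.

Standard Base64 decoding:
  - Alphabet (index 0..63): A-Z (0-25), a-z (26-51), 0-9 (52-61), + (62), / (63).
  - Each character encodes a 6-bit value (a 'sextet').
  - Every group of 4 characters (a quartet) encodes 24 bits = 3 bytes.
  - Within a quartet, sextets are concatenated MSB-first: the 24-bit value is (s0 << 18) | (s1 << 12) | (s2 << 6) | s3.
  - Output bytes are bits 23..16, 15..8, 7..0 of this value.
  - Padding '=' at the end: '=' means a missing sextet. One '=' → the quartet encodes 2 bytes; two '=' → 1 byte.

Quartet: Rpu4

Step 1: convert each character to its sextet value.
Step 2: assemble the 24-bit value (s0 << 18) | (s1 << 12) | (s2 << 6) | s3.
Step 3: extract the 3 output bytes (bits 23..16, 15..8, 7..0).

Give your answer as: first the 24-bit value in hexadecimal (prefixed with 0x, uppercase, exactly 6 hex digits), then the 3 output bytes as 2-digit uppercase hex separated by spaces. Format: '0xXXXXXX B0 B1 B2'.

Sextets: R=17, p=41, u=46, 4=56
24-bit: (17<<18) | (41<<12) | (46<<6) | 56
      = 0x440000 | 0x029000 | 0x000B80 | 0x000038
      = 0x469BB8
Bytes: (v>>16)&0xFF=46, (v>>8)&0xFF=9B, v&0xFF=B8

Answer: 0x469BB8 46 9B B8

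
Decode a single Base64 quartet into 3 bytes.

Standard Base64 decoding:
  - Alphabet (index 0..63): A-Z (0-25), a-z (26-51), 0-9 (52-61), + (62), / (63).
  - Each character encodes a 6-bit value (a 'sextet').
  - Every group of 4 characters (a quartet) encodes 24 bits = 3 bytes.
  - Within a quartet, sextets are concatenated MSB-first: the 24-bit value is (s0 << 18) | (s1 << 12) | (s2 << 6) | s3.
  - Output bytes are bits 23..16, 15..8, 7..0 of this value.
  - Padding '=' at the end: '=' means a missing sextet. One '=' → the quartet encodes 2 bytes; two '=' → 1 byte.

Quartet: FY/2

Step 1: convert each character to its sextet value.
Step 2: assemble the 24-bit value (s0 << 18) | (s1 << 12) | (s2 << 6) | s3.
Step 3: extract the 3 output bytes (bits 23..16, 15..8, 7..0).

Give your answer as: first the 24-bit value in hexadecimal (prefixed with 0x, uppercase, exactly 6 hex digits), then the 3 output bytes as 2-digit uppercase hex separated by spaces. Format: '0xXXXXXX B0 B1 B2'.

Sextets: F=5, Y=24, /=63, 2=54
24-bit: (5<<18) | (24<<12) | (63<<6) | 54
      = 0x140000 | 0x018000 | 0x000FC0 | 0x000036
      = 0x158FF6
Bytes: (v>>16)&0xFF=15, (v>>8)&0xFF=8F, v&0xFF=F6

Answer: 0x158FF6 15 8F F6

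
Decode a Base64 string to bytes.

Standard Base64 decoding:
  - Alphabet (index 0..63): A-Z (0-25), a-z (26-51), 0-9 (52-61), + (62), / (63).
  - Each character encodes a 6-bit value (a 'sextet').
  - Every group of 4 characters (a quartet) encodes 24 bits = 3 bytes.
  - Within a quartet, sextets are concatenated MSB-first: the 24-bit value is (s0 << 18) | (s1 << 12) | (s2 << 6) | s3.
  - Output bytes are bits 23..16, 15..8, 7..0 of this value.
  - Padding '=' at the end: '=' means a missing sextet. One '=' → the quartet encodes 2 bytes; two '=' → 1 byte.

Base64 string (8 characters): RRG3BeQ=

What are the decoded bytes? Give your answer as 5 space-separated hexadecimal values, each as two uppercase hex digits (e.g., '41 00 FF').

Answer: 45 11 B7 05 E4

Derivation:
After char 0 ('R'=17): chars_in_quartet=1 acc=0x11 bytes_emitted=0
After char 1 ('R'=17): chars_in_quartet=2 acc=0x451 bytes_emitted=0
After char 2 ('G'=6): chars_in_quartet=3 acc=0x11446 bytes_emitted=0
After char 3 ('3'=55): chars_in_quartet=4 acc=0x4511B7 -> emit 45 11 B7, reset; bytes_emitted=3
After char 4 ('B'=1): chars_in_quartet=1 acc=0x1 bytes_emitted=3
After char 5 ('e'=30): chars_in_quartet=2 acc=0x5E bytes_emitted=3
After char 6 ('Q'=16): chars_in_quartet=3 acc=0x1790 bytes_emitted=3
Padding '=': partial quartet acc=0x1790 -> emit 05 E4; bytes_emitted=5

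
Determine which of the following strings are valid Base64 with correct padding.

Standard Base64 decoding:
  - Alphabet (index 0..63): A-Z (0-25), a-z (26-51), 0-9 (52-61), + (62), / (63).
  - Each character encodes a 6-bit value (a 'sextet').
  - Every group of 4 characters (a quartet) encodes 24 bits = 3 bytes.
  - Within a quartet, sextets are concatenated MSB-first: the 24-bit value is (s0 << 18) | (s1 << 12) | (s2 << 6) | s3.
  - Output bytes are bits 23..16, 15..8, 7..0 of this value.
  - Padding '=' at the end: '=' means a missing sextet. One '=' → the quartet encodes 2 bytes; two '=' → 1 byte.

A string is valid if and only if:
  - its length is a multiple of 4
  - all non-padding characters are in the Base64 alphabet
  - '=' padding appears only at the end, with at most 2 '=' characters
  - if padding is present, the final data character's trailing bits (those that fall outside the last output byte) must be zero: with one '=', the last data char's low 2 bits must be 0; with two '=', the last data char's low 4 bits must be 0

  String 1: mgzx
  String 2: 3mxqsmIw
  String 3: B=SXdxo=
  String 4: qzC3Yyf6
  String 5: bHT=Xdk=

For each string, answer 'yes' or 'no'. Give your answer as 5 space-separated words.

Answer: yes yes no yes no

Derivation:
String 1: 'mgzx' → valid
String 2: '3mxqsmIw' → valid
String 3: 'B=SXdxo=' → invalid (bad char(s): ['=']; '=' in middle)
String 4: 'qzC3Yyf6' → valid
String 5: 'bHT=Xdk=' → invalid (bad char(s): ['=']; '=' in middle)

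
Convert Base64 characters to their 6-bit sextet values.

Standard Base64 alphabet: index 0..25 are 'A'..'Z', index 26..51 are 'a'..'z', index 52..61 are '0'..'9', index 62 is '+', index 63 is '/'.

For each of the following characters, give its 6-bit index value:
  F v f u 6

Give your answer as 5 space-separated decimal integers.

Answer: 5 47 31 46 58

Derivation:
'F': A..Z range, ord('F') − ord('A') = 5
'v': a..z range, 26 + ord('v') − ord('a') = 47
'f': a..z range, 26 + ord('f') − ord('a') = 31
'u': a..z range, 26 + ord('u') − ord('a') = 46
'6': 0..9 range, 52 + ord('6') − ord('0') = 58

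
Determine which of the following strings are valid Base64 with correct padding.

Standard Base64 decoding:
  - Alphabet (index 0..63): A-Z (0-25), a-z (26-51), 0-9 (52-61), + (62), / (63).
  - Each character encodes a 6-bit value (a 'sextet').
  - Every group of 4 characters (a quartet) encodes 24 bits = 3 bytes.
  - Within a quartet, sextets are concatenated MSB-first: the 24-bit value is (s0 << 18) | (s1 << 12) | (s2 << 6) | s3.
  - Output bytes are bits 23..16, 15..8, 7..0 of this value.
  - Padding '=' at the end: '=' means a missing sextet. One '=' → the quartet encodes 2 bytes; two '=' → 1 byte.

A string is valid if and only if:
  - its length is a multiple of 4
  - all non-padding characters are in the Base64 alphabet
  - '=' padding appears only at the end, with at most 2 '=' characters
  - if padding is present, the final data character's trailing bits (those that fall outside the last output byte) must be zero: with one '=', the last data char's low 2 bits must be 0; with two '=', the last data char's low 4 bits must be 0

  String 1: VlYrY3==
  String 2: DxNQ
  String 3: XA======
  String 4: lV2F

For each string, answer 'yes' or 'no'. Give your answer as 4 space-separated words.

String 1: 'VlYrY3==' → invalid (bad trailing bits)
String 2: 'DxNQ' → valid
String 3: 'XA======' → invalid (6 pad chars (max 2))
String 4: 'lV2F' → valid

Answer: no yes no yes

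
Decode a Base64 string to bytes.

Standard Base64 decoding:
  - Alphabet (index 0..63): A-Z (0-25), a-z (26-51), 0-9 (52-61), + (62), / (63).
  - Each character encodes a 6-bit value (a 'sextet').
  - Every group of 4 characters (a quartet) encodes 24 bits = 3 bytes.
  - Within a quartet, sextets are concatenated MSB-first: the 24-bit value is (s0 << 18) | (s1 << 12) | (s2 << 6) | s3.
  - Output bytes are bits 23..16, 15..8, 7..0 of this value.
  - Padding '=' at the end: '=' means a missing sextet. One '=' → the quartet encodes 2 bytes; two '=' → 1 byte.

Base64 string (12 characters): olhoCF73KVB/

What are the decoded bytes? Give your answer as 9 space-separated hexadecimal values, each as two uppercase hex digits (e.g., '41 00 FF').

After char 0 ('o'=40): chars_in_quartet=1 acc=0x28 bytes_emitted=0
After char 1 ('l'=37): chars_in_quartet=2 acc=0xA25 bytes_emitted=0
After char 2 ('h'=33): chars_in_quartet=3 acc=0x28961 bytes_emitted=0
After char 3 ('o'=40): chars_in_quartet=4 acc=0xA25868 -> emit A2 58 68, reset; bytes_emitted=3
After char 4 ('C'=2): chars_in_quartet=1 acc=0x2 bytes_emitted=3
After char 5 ('F'=5): chars_in_quartet=2 acc=0x85 bytes_emitted=3
After char 6 ('7'=59): chars_in_quartet=3 acc=0x217B bytes_emitted=3
After char 7 ('3'=55): chars_in_quartet=4 acc=0x85EF7 -> emit 08 5E F7, reset; bytes_emitted=6
After char 8 ('K'=10): chars_in_quartet=1 acc=0xA bytes_emitted=6
After char 9 ('V'=21): chars_in_quartet=2 acc=0x295 bytes_emitted=6
After char 10 ('B'=1): chars_in_quartet=3 acc=0xA541 bytes_emitted=6
After char 11 ('/'=63): chars_in_quartet=4 acc=0x29507F -> emit 29 50 7F, reset; bytes_emitted=9

Answer: A2 58 68 08 5E F7 29 50 7F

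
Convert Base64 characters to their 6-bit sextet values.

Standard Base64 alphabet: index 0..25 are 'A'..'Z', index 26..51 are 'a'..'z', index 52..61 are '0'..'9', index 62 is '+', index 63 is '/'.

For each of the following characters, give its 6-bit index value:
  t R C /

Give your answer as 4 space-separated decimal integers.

't': a..z range, 26 + ord('t') − ord('a') = 45
'R': A..Z range, ord('R') − ord('A') = 17
'C': A..Z range, ord('C') − ord('A') = 2
'/': index 63

Answer: 45 17 2 63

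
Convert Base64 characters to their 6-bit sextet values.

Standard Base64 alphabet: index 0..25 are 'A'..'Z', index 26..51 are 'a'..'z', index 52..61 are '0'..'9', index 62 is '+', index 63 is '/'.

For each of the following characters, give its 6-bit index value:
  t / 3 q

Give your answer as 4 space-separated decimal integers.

Answer: 45 63 55 42

Derivation:
't': a..z range, 26 + ord('t') − ord('a') = 45
'/': index 63
'3': 0..9 range, 52 + ord('3') − ord('0') = 55
'q': a..z range, 26 + ord('q') − ord('a') = 42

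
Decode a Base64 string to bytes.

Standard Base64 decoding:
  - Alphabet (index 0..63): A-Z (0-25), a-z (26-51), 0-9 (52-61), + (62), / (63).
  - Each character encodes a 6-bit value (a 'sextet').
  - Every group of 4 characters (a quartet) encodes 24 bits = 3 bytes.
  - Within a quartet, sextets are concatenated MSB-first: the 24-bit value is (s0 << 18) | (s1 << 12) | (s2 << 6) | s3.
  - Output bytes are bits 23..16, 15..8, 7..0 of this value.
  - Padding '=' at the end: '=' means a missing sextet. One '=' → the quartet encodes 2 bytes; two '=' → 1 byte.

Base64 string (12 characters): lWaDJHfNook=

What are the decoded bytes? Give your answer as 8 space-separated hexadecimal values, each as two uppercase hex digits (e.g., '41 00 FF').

Answer: 95 66 83 24 77 CD A2 89

Derivation:
After char 0 ('l'=37): chars_in_quartet=1 acc=0x25 bytes_emitted=0
After char 1 ('W'=22): chars_in_quartet=2 acc=0x956 bytes_emitted=0
After char 2 ('a'=26): chars_in_quartet=3 acc=0x2559A bytes_emitted=0
After char 3 ('D'=3): chars_in_quartet=4 acc=0x956683 -> emit 95 66 83, reset; bytes_emitted=3
After char 4 ('J'=9): chars_in_quartet=1 acc=0x9 bytes_emitted=3
After char 5 ('H'=7): chars_in_quartet=2 acc=0x247 bytes_emitted=3
After char 6 ('f'=31): chars_in_quartet=3 acc=0x91DF bytes_emitted=3
After char 7 ('N'=13): chars_in_quartet=4 acc=0x2477CD -> emit 24 77 CD, reset; bytes_emitted=6
After char 8 ('o'=40): chars_in_quartet=1 acc=0x28 bytes_emitted=6
After char 9 ('o'=40): chars_in_quartet=2 acc=0xA28 bytes_emitted=6
After char 10 ('k'=36): chars_in_quartet=3 acc=0x28A24 bytes_emitted=6
Padding '=': partial quartet acc=0x28A24 -> emit A2 89; bytes_emitted=8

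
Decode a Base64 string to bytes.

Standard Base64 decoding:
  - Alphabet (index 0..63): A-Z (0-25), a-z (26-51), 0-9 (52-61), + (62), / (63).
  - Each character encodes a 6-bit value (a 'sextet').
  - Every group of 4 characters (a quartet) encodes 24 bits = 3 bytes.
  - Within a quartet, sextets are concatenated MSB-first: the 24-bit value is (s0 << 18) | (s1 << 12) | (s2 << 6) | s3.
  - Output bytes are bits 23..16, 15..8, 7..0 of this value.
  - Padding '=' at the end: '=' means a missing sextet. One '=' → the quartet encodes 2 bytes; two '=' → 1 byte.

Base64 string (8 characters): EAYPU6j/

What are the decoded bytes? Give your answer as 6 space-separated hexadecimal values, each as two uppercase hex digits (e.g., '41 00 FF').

Answer: 10 06 0F 53 A8 FF

Derivation:
After char 0 ('E'=4): chars_in_quartet=1 acc=0x4 bytes_emitted=0
After char 1 ('A'=0): chars_in_quartet=2 acc=0x100 bytes_emitted=0
After char 2 ('Y'=24): chars_in_quartet=3 acc=0x4018 bytes_emitted=0
After char 3 ('P'=15): chars_in_quartet=4 acc=0x10060F -> emit 10 06 0F, reset; bytes_emitted=3
After char 4 ('U'=20): chars_in_quartet=1 acc=0x14 bytes_emitted=3
After char 5 ('6'=58): chars_in_quartet=2 acc=0x53A bytes_emitted=3
After char 6 ('j'=35): chars_in_quartet=3 acc=0x14EA3 bytes_emitted=3
After char 7 ('/'=63): chars_in_quartet=4 acc=0x53A8FF -> emit 53 A8 FF, reset; bytes_emitted=6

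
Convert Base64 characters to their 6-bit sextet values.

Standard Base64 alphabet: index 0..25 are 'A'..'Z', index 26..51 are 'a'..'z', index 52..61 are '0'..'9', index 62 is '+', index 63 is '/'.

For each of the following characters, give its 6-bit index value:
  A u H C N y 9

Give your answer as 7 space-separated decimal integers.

'A': A..Z range, ord('A') − ord('A') = 0
'u': a..z range, 26 + ord('u') − ord('a') = 46
'H': A..Z range, ord('H') − ord('A') = 7
'C': A..Z range, ord('C') − ord('A') = 2
'N': A..Z range, ord('N') − ord('A') = 13
'y': a..z range, 26 + ord('y') − ord('a') = 50
'9': 0..9 range, 52 + ord('9') − ord('0') = 61

Answer: 0 46 7 2 13 50 61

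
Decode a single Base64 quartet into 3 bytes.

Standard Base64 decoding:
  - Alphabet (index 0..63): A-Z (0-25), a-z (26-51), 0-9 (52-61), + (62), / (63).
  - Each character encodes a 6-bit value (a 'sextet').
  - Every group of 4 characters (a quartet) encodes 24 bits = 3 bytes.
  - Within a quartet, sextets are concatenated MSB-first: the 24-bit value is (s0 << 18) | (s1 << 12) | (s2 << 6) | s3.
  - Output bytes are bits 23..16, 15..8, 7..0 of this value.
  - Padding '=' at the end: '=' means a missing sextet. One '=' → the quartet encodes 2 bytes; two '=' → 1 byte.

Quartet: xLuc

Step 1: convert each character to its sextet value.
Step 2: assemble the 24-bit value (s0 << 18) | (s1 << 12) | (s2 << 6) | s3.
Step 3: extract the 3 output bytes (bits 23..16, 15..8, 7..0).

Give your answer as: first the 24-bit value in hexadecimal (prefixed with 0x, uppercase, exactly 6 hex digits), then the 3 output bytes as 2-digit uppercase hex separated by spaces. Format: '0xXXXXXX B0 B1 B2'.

Sextets: x=49, L=11, u=46, c=28
24-bit: (49<<18) | (11<<12) | (46<<6) | 28
      = 0xC40000 | 0x00B000 | 0x000B80 | 0x00001C
      = 0xC4BB9C
Bytes: (v>>16)&0xFF=C4, (v>>8)&0xFF=BB, v&0xFF=9C

Answer: 0xC4BB9C C4 BB 9C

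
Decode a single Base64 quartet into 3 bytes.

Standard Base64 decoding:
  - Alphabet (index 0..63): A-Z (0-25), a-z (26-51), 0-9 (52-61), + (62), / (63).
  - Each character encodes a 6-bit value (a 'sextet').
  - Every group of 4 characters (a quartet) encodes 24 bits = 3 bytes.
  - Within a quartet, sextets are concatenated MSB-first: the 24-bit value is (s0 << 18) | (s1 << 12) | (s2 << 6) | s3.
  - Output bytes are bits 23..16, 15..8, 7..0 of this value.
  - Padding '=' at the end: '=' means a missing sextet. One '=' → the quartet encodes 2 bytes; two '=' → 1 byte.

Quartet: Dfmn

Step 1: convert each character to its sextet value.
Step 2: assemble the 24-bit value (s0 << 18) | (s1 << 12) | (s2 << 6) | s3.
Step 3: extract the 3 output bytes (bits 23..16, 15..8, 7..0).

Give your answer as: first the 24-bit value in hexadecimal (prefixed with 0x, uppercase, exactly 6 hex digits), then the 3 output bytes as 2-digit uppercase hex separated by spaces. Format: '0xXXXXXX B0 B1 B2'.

Answer: 0x0DF9A7 0D F9 A7

Derivation:
Sextets: D=3, f=31, m=38, n=39
24-bit: (3<<18) | (31<<12) | (38<<6) | 39
      = 0x0C0000 | 0x01F000 | 0x000980 | 0x000027
      = 0x0DF9A7
Bytes: (v>>16)&0xFF=0D, (v>>8)&0xFF=F9, v&0xFF=A7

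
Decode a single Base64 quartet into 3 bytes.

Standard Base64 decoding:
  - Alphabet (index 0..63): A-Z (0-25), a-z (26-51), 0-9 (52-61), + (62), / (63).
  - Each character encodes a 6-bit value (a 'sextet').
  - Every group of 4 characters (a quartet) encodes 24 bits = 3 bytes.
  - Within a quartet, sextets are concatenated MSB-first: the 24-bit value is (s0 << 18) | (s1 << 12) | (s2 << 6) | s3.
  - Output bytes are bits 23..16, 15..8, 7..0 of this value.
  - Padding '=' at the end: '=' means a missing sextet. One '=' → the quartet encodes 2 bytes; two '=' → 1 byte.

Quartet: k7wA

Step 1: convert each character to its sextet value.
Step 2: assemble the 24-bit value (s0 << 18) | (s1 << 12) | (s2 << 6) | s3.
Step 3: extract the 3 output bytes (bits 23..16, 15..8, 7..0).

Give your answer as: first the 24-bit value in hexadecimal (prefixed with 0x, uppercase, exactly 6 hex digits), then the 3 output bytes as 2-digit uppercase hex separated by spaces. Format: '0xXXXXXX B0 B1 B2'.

Sextets: k=36, 7=59, w=48, A=0
24-bit: (36<<18) | (59<<12) | (48<<6) | 0
      = 0x900000 | 0x03B000 | 0x000C00 | 0x000000
      = 0x93BC00
Bytes: (v>>16)&0xFF=93, (v>>8)&0xFF=BC, v&0xFF=00

Answer: 0x93BC00 93 BC 00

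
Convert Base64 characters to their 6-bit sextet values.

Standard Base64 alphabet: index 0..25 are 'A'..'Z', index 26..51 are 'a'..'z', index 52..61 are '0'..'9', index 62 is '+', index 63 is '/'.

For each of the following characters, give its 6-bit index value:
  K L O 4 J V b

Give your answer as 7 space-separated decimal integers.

Answer: 10 11 14 56 9 21 27

Derivation:
'K': A..Z range, ord('K') − ord('A') = 10
'L': A..Z range, ord('L') − ord('A') = 11
'O': A..Z range, ord('O') − ord('A') = 14
'4': 0..9 range, 52 + ord('4') − ord('0') = 56
'J': A..Z range, ord('J') − ord('A') = 9
'V': A..Z range, ord('V') − ord('A') = 21
'b': a..z range, 26 + ord('b') − ord('a') = 27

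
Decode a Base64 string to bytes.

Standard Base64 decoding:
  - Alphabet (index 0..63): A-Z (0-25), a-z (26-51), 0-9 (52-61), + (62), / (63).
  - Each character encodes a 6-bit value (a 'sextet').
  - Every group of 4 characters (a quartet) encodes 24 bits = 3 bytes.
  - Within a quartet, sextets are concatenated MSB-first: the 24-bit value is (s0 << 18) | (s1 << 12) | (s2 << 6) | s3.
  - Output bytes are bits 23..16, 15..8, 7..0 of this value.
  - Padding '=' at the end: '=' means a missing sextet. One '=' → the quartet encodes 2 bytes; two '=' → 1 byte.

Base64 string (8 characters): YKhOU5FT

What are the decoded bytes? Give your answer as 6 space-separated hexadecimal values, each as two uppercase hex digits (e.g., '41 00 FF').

After char 0 ('Y'=24): chars_in_quartet=1 acc=0x18 bytes_emitted=0
After char 1 ('K'=10): chars_in_quartet=2 acc=0x60A bytes_emitted=0
After char 2 ('h'=33): chars_in_quartet=3 acc=0x182A1 bytes_emitted=0
After char 3 ('O'=14): chars_in_quartet=4 acc=0x60A84E -> emit 60 A8 4E, reset; bytes_emitted=3
After char 4 ('U'=20): chars_in_quartet=1 acc=0x14 bytes_emitted=3
After char 5 ('5'=57): chars_in_quartet=2 acc=0x539 bytes_emitted=3
After char 6 ('F'=5): chars_in_quartet=3 acc=0x14E45 bytes_emitted=3
After char 7 ('T'=19): chars_in_quartet=4 acc=0x539153 -> emit 53 91 53, reset; bytes_emitted=6

Answer: 60 A8 4E 53 91 53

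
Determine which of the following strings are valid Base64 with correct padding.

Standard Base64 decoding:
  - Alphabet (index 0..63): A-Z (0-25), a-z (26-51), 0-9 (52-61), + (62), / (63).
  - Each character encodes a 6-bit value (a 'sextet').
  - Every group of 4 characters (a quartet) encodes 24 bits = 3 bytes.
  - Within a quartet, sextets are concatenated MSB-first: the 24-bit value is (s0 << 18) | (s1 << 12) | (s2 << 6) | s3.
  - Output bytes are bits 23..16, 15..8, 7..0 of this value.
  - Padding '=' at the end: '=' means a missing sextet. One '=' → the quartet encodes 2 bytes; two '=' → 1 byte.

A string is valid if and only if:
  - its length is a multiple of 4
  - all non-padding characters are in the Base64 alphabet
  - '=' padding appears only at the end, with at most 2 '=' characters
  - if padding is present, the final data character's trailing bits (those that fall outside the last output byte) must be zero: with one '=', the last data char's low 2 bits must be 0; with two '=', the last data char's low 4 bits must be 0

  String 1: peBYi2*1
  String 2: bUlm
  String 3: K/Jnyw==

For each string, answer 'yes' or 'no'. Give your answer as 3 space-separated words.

Answer: no yes yes

Derivation:
String 1: 'peBYi2*1' → invalid (bad char(s): ['*'])
String 2: 'bUlm' → valid
String 3: 'K/Jnyw==' → valid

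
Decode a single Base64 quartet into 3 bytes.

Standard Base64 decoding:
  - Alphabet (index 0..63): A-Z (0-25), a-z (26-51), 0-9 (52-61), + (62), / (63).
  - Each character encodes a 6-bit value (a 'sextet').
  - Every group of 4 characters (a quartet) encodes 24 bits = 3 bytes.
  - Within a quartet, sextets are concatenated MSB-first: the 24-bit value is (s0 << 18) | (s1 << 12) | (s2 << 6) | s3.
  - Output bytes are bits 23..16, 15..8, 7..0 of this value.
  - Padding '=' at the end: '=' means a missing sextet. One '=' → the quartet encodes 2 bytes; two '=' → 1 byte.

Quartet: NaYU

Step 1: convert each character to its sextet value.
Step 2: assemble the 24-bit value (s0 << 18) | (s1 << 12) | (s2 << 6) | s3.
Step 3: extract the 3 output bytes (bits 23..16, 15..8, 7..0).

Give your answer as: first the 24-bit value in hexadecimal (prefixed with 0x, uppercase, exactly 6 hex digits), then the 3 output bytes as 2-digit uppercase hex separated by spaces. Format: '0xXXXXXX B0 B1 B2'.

Answer: 0x35A614 35 A6 14

Derivation:
Sextets: N=13, a=26, Y=24, U=20
24-bit: (13<<18) | (26<<12) | (24<<6) | 20
      = 0x340000 | 0x01A000 | 0x000600 | 0x000014
      = 0x35A614
Bytes: (v>>16)&0xFF=35, (v>>8)&0xFF=A6, v&0xFF=14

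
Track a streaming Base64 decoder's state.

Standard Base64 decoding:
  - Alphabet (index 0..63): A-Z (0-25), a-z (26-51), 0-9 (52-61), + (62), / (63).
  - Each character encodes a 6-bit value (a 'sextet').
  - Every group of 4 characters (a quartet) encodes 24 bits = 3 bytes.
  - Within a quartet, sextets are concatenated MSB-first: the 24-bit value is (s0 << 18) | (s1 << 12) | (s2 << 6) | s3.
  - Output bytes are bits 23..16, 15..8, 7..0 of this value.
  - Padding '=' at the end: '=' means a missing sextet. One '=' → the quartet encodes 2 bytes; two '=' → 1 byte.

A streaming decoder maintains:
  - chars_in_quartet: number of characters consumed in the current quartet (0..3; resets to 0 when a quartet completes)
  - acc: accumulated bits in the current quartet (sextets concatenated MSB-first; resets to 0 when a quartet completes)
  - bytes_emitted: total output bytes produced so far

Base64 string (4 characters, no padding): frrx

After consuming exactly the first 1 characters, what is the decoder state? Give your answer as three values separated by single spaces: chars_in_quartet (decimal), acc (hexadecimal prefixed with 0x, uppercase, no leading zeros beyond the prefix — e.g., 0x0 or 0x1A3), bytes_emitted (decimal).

After char 0 ('f'=31): chars_in_quartet=1 acc=0x1F bytes_emitted=0

Answer: 1 0x1F 0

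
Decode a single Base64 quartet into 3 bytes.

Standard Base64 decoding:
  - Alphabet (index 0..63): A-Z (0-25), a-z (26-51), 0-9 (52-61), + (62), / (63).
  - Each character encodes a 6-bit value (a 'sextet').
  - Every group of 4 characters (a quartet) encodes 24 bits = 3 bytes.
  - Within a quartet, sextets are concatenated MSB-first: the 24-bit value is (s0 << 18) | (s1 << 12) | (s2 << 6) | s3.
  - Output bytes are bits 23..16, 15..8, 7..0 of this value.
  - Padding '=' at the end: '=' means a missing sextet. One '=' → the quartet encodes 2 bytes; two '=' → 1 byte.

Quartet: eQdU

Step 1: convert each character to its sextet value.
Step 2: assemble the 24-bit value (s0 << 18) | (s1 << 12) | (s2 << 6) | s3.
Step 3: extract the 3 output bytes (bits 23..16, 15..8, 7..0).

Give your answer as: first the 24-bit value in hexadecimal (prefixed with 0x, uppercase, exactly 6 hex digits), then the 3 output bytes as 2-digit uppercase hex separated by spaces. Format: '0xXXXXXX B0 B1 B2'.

Sextets: e=30, Q=16, d=29, U=20
24-bit: (30<<18) | (16<<12) | (29<<6) | 20
      = 0x780000 | 0x010000 | 0x000740 | 0x000014
      = 0x790754
Bytes: (v>>16)&0xFF=79, (v>>8)&0xFF=07, v&0xFF=54

Answer: 0x790754 79 07 54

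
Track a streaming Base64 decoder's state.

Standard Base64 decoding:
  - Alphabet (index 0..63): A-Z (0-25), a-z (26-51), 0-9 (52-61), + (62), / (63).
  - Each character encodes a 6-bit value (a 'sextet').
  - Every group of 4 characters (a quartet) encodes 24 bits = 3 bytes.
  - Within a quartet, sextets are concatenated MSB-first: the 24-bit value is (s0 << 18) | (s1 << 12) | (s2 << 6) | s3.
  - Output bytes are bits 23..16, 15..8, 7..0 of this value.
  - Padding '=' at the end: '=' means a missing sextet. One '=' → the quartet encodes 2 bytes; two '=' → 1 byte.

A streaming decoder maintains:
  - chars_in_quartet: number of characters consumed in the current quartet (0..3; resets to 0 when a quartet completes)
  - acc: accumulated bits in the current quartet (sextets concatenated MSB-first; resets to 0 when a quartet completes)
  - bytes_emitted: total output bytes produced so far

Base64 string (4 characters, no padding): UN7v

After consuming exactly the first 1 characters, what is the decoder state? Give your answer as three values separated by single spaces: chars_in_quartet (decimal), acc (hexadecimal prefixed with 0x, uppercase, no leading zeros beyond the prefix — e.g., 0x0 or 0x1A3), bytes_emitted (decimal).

After char 0 ('U'=20): chars_in_quartet=1 acc=0x14 bytes_emitted=0

Answer: 1 0x14 0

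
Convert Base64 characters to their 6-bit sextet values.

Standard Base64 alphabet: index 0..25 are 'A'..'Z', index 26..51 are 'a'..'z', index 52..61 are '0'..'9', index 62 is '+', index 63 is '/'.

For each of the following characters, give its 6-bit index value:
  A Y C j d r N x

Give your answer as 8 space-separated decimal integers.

'A': A..Z range, ord('A') − ord('A') = 0
'Y': A..Z range, ord('Y') − ord('A') = 24
'C': A..Z range, ord('C') − ord('A') = 2
'j': a..z range, 26 + ord('j') − ord('a') = 35
'd': a..z range, 26 + ord('d') − ord('a') = 29
'r': a..z range, 26 + ord('r') − ord('a') = 43
'N': A..Z range, ord('N') − ord('A') = 13
'x': a..z range, 26 + ord('x') − ord('a') = 49

Answer: 0 24 2 35 29 43 13 49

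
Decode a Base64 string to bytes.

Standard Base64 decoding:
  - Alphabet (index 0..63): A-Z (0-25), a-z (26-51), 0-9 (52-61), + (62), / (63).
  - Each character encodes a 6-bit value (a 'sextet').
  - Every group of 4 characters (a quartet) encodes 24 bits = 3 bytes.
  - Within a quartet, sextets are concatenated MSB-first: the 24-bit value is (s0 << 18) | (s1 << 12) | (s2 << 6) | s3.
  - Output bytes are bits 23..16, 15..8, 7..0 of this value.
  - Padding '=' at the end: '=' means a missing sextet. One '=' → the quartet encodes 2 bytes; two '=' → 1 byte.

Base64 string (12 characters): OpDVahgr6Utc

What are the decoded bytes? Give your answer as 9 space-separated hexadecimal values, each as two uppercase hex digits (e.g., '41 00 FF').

After char 0 ('O'=14): chars_in_quartet=1 acc=0xE bytes_emitted=0
After char 1 ('p'=41): chars_in_quartet=2 acc=0x3A9 bytes_emitted=0
After char 2 ('D'=3): chars_in_quartet=3 acc=0xEA43 bytes_emitted=0
After char 3 ('V'=21): chars_in_quartet=4 acc=0x3A90D5 -> emit 3A 90 D5, reset; bytes_emitted=3
After char 4 ('a'=26): chars_in_quartet=1 acc=0x1A bytes_emitted=3
After char 5 ('h'=33): chars_in_quartet=2 acc=0x6A1 bytes_emitted=3
After char 6 ('g'=32): chars_in_quartet=3 acc=0x1A860 bytes_emitted=3
After char 7 ('r'=43): chars_in_quartet=4 acc=0x6A182B -> emit 6A 18 2B, reset; bytes_emitted=6
After char 8 ('6'=58): chars_in_quartet=1 acc=0x3A bytes_emitted=6
After char 9 ('U'=20): chars_in_quartet=2 acc=0xE94 bytes_emitted=6
After char 10 ('t'=45): chars_in_quartet=3 acc=0x3A52D bytes_emitted=6
After char 11 ('c'=28): chars_in_quartet=4 acc=0xE94B5C -> emit E9 4B 5C, reset; bytes_emitted=9

Answer: 3A 90 D5 6A 18 2B E9 4B 5C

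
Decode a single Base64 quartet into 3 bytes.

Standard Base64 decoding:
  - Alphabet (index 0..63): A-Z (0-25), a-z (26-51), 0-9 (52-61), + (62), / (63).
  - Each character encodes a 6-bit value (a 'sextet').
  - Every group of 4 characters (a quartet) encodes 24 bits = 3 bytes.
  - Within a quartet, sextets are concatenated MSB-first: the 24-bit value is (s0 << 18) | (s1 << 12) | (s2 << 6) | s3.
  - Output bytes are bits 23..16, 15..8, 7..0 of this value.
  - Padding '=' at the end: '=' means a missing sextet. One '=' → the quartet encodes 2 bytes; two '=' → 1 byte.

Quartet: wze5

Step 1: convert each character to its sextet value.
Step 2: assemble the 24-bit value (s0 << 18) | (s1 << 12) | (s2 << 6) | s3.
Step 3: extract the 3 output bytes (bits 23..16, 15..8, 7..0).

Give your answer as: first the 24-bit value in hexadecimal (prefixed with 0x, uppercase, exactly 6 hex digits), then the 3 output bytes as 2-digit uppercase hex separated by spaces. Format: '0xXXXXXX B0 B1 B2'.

Answer: 0xC337B9 C3 37 B9

Derivation:
Sextets: w=48, z=51, e=30, 5=57
24-bit: (48<<18) | (51<<12) | (30<<6) | 57
      = 0xC00000 | 0x033000 | 0x000780 | 0x000039
      = 0xC337B9
Bytes: (v>>16)&0xFF=C3, (v>>8)&0xFF=37, v&0xFF=B9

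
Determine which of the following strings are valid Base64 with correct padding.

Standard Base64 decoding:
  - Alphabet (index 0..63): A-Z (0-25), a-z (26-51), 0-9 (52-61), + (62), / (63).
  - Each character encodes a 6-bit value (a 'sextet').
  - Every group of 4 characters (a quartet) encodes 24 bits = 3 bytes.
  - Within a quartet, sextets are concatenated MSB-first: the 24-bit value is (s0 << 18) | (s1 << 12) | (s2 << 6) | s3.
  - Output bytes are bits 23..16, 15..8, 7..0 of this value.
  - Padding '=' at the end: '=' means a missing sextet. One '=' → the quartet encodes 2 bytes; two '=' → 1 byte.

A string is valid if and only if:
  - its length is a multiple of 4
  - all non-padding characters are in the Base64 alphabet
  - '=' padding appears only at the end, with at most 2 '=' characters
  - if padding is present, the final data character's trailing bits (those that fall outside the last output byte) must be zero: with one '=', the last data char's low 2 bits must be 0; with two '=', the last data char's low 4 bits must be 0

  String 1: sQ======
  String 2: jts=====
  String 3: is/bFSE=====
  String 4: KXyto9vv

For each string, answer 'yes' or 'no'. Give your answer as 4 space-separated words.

Answer: no no no yes

Derivation:
String 1: 'sQ======' → invalid (6 pad chars (max 2))
String 2: 'jts=====' → invalid (5 pad chars (max 2))
String 3: 'is/bFSE=====' → invalid (5 pad chars (max 2))
String 4: 'KXyto9vv' → valid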